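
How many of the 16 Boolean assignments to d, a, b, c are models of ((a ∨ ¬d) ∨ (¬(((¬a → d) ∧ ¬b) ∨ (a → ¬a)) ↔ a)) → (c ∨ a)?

12

Initial set: {(((a ∨ ¬d) ∨ (¬(((¬a → d) ∧ ¬b) ∨ (a → ¬a)) ↔ a)) → (c ∨ a))}.
(((a ∨ ¬d) ∨ (¬(((¬a → d) ∧ ¬b) ∨ (a → ¬a)) ↔ a)) → (c ∨ a)): β-rule — branch into ¬((a ∨ ¬d) ∨ (¬(((¬a → d) ∧ ¬b) ∨ (a → ¬a)) ↔ a))  //  (c ∨ a).
  branch 1 (add ¬((a ∨ ¬d) ∨ (¬(((¬a → d) ∧ ¬b) ∨ (a → ¬a)) ↔ a))):
    ¬((a ∨ ¬d) ∨ (¬(((¬a → d) ∧ ¬b) ∨ (a → ¬a)) ↔ a)): α-rule — add ¬(a ∨ ¬d), ¬(¬(((¬a → d) ∧ ¬b) ∨ (a → ¬a)) ↔ a).
    ¬(a ∨ ¬d): α-rule — add ¬a, ¬¬d.
    ¬(¬(((¬a → d) ∧ ¬b) ∨ (a → ¬a)) ↔ a): β-rule — branch into ¬(((¬a → d) ∧ ¬b) ∨ (a → ¬a)), ¬a  //  ¬¬(((¬a → d) ∧ ¬b) ∨ (a → ¬a)), a.
      branch 1.1 (add ¬(((¬a → d) ∧ ¬b) ∨ (a → ¬a)), ¬a):
        ¬(((¬a → d) ∧ ¬b) ∨ (a → ¬a)): α-rule — add ¬((¬a → d) ∧ ¬b), ¬(a → ¬a).
        ¬(a → ¬a): α-rule — add a, ¬¬a.
        × closes — contains both a and ¬a.
      branch 1.2 (add ¬¬(((¬a → d) ∧ ¬b) ∨ (a → ¬a)), a):
        × closes — contains both a and ¬a.
  branch 2 (add (c ∨ a)):
    (c ∨ a): β-rule — branch into c  //  a.
      branch 2.1 (add c):
        ○ open, literals {c=T}.
      branch 2.2 (add a):
        ○ open, literals {a=T}.
2 branches closed, 2 open.
Each open branch fixes some atoms; the unmentioned ones are free. Counting distinct full assignments: branch {c=T} (d, a, b) contributes 8 new; branch {a=T} (d, b, c) contributes 4 new. Total: 12.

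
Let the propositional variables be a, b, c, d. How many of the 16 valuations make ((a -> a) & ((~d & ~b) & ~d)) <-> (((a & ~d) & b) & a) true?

Initial set: {(((a -> a) & ((~d & ~b) & ~d)) <-> (((a & ~d) & b) & a))}.
(((a -> a) & ((~d & ~b) & ~d)) <-> (((a & ~d) & b) & a)): β-rule — branch into ((a -> a) & ((~d & ~b) & ~d)), (((a & ~d) & b) & a)  //  ~((a -> a) & ((~d & ~b) & ~d)), ~(((a & ~d) & b) & a).
  branch 1 (add ((a -> a) & ((~d & ~b) & ~d)), (((a & ~d) & b) & a)):
    ((a -> a) & ((~d & ~b) & ~d)): α-rule — add (a -> a), ((~d & ~b) & ~d).
    (((a & ~d) & b) & a): α-rule — add ((a & ~d) & b), a.
    ((~d & ~b) & ~d): α-rule — add (~d & ~b), ~d.
    ((a & ~d) & b): α-rule — add (a & ~d), b.
    (~d & ~b): α-rule — add ~d, ~b.
    × closes — contains both b and ~b.
  branch 2 (add ~((a -> a) & ((~d & ~b) & ~d)), ~(((a & ~d) & b) & a)):
    ~((a -> a) & ((~d & ~b) & ~d)): β-rule — branch into ~(a -> a)  //  ~((~d & ~b) & ~d).
      branch 2.1 (add ~(a -> a)):
        ~(a -> a): α-rule — add a, ~a.
        × closes — contains both a and ~a.
      branch 2.2 (add ~((~d & ~b) & ~d)):
        ~(((a & ~d) & b) & a): β-rule — branch into ~((a & ~d) & b)  //  ~a.
          branch 2.2.1 (add ~((a & ~d) & b)):
            ~((~d & ~b) & ~d): β-rule — branch into ~(~d & ~b)  //  ~~d.
              branch 2.2.1.1 (add ~(~d & ~b)):
                ~((a & ~d) & b): β-rule — branch into ~(a & ~d)  //  ~b.
                  branch 2.2.1.1.1 (add ~(a & ~d)):
                    ~(~d & ~b): β-rule — branch into ~~d  //  ~~b.
                      branch 2.2.1.1.1.1 (add ~~d):
                        ~(a & ~d): β-rule — branch into ~a  //  ~~d.
                          branch 2.2.1.1.1.1.1 (add ~a):
                            ○ open, literals {a=false, d=true}.
                          branch 2.2.1.1.1.1.2 (add ~~d):
                            ○ open, literals {d=true}.
                      branch 2.2.1.1.1.2 (add ~~b):
                        ~(a & ~d): β-rule — branch into ~a  //  ~~d.
                          branch 2.2.1.1.1.2.1 (add ~a):
                            ○ open, literals {a=false, b=true}.
                          branch 2.2.1.1.1.2.2 (add ~~d):
                            ○ open, literals {b=true, d=true}.
                  branch 2.2.1.1.2 (add ~b):
                    ~(~d & ~b): β-rule — branch into ~~d  //  ~~b.
                      branch 2.2.1.1.2.1 (add ~~d):
                        ○ open, literals {b=false, d=true}.
                      branch 2.2.1.1.2.2 (add ~~b):
                        × closes — contains both b and ~b.
              branch 2.2.1.2 (add ~~d):
                ~((a & ~d) & b): β-rule — branch into ~(a & ~d)  //  ~b.
                  branch 2.2.1.2.1 (add ~(a & ~d)):
                    ~(a & ~d): β-rule — branch into ~a  //  ~~d.
                      branch 2.2.1.2.1.1 (add ~a):
                        ○ open, literals {a=false, d=true}.
                      branch 2.2.1.2.1.2 (add ~~d):
                        ○ open, literals {d=true}.
                  branch 2.2.1.2.2 (add ~b):
                    ○ open, literals {b=false, d=true}.
          branch 2.2.2 (add ~a):
            ~((~d & ~b) & ~d): β-rule — branch into ~(~d & ~b)  //  ~~d.
              branch 2.2.2.1 (add ~(~d & ~b)):
                ~(~d & ~b): β-rule — branch into ~~d  //  ~~b.
                  branch 2.2.2.1.1 (add ~~d):
                    ○ open, literals {a=false, d=true}.
                  branch 2.2.2.1.2 (add ~~b):
                    ○ open, literals {a=false, b=true}.
              branch 2.2.2.2 (add ~~d):
                ○ open, literals {a=false, d=true}.
3 branches closed, 11 open.
Each open branch fixes some atoms; the unmentioned ones are free. Counting distinct full assignments: branch {a=false, d=true} (b, c) contributes 4 new; branch {d=true} (a, b, c) contributes 4 new; branch {a=false, b=true} (c, d) contributes 2 new; branch {b=true, d=true} (a, c) contributes 0 new; branch {b=false, d=true} (a, c) contributes 0 new; branch {a=false, d=true} (b, c) contributes 0 new; branch {d=true} (a, b, c) contributes 0 new; branch {b=false, d=true} (a, c) contributes 0 new; branch {a=false, d=true} (b, c) contributes 0 new; branch {a=false, b=true} (c, d) contributes 0 new; branch {a=false, d=true} (b, c) contributes 0 new. Total: 10.

10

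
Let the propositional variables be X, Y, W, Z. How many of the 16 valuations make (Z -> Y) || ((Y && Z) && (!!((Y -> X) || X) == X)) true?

Initial set: {T ((Z -> Y) || ((Y && Z) && (!!((Y -> X) || X) == X)))}.
T ((Z -> Y) || ((Y && Z) && (!!((Y -> X) || X) == X))): β-rule — branch into T (Z -> Y)  //  T ((Y && Z) && (!!((Y -> X) || X) == X)).
  branch 1 (add T (Z -> Y)):
    T (Z -> Y): β-rule — branch into F Z  //  T Y.
      branch 1.1 (add F Z):
        ○ open, literals {Z=0}.
      branch 1.2 (add T Y):
        ○ open, literals {Y=1}.
  branch 2 (add T ((Y && Z) && (!!((Y -> X) || X) == X))):
    T ((Y && Z) && (!!((Y -> X) || X) == X)): α-rule — add T (Y && Z), T (!!((Y -> X) || X) == X).
    T (Y && Z): α-rule — add T Y, T Z.
    T (!!((Y -> X) || X) == X): β-rule — branch into T !!((Y -> X) || X), T X  //  F !!((Y -> X) || X), F X.
      branch 2.1 (add T !!((Y -> X) || X), T X):
        T !!((Y -> X) || X): drop double negation, giving T ((Y -> X) || X).
        T ((Y -> X) || X): β-rule — branch into T (Y -> X)  //  T X.
          branch 2.1.1 (add T (Y -> X)):
            T (Y -> X): β-rule — branch into F Y  //  T X.
              branch 2.1.1.1 (add F Y):
                × closes — contains both Y and !Y.
              branch 2.1.1.2 (add T X):
                ○ open, literals {X=1, Y=1, Z=1}.
          branch 2.1.2 (add T X):
            ○ open, literals {X=1, Y=1, Z=1}.
      branch 2.2 (add F !!((Y -> X) || X), F X):
        F !!((Y -> X) || X): drop double negation, giving F ((Y -> X) || X).
        F ((Y -> X) || X): α-rule — add F (Y -> X), F X.
        F (Y -> X): α-rule — add T Y, F X.
        ○ open, literals {X=0, Y=1, Z=1}.
1 branch closed, 5 open.
Each open branch fixes some atoms; the unmentioned ones are free. Counting distinct full assignments: branch {Z=0} (X, Y, W) contributes 8 new; branch {Y=1} (X, W, Z) contributes 4 new; branch {X=1, Y=1, Z=1} (W) contributes 0 new; branch {X=1, Y=1, Z=1} (W) contributes 0 new; branch {X=0, Y=1, Z=1} (W) contributes 0 new. Total: 12.

12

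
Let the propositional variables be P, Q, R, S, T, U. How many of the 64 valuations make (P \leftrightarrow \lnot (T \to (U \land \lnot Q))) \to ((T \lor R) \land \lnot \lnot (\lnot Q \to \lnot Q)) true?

Initial set: {((P \leftrightarrow \lnot (T \to (U \land \lnot Q))) \to ((T \lor R) \land \lnot \lnot (\lnot Q \to \lnot Q)))}.
((P \leftrightarrow \lnot (T \to (U \land \lnot Q))) \to ((T \lor R) \land \lnot \lnot (\lnot Q \to \lnot Q))): β-rule — branch into \lnot (P \leftrightarrow \lnot (T \to (U \land \lnot Q)))  //  ((T \lor R) \land \lnot \lnot (\lnot Q \to \lnot Q)).
  branch 1 (add \lnot (P \leftrightarrow \lnot (T \to (U \land \lnot Q)))):
    \lnot (P \leftrightarrow \lnot (T \to (U \land \lnot Q))): β-rule — branch into P, \lnot \lnot (T \to (U \land \lnot Q))  //  \lnot P, \lnot (T \to (U \land \lnot Q)).
      branch 1.1 (add P, \lnot \lnot (T \to (U \land \lnot Q))):
        \lnot \lnot (T \to (U \land \lnot Q)): β-rule — branch into \lnot T  //  (U \land \lnot Q).
          branch 1.1.1 (add \lnot T):
            ○ open, literals {P=true, T=false}.
          branch 1.1.2 (add (U \land \lnot Q)):
            (U \land \lnot Q): α-rule — add U, \lnot Q.
            ○ open, literals {P=true, Q=false, U=true}.
      branch 1.2 (add \lnot P, \lnot (T \to (U \land \lnot Q))):
        \lnot (T \to (U \land \lnot Q)): α-rule — add T, \lnot (U \land \lnot Q).
        \lnot (U \land \lnot Q): β-rule — branch into \lnot U  //  \lnot \lnot Q.
          branch 1.2.1 (add \lnot U):
            ○ open, literals {P=false, T=true, U=false}.
          branch 1.2.2 (add \lnot \lnot Q):
            ○ open, literals {P=false, Q=true, T=true}.
  branch 2 (add ((T \lor R) \land \lnot \lnot (\lnot Q \to \lnot Q))):
    ((T \lor R) \land \lnot \lnot (\lnot Q \to \lnot Q)): α-rule — add (T \lor R), \lnot \lnot (\lnot Q \to \lnot Q).
    \lnot \lnot (\lnot Q \to \lnot Q): drop double negation, giving (\lnot Q \to \lnot Q).
    (T \lor R): β-rule — branch into T  //  R.
      branch 2.1 (add T):
        (\lnot Q \to \lnot Q): β-rule — branch into \lnot \lnot Q  //  \lnot Q.
          branch 2.1.1 (add \lnot \lnot Q):
            ○ open, literals {Q=true, T=true}.
          branch 2.1.2 (add \lnot Q):
            ○ open, literals {Q=false, T=true}.
      branch 2.2 (add R):
        (\lnot Q \to \lnot Q): β-rule — branch into \lnot \lnot Q  //  \lnot Q.
          branch 2.2.1 (add \lnot \lnot Q):
            ○ open, literals {Q=true, R=true}.
          branch 2.2.2 (add \lnot Q):
            ○ open, literals {Q=false, R=true}.
0 branches closed, 8 open.
Each open branch fixes some atoms; the unmentioned ones are free. Counting distinct full assignments: branch {P=true, T=false} (Q, R, S, U) contributes 16 new; branch {P=true, Q=false, U=true} (R, S, T) contributes 4 new; branch {P=false, T=true, U=false} (Q, R, S) contributes 8 new; branch {P=false, Q=true, T=true} (R, S, U) contributes 4 new; branch {Q=true, T=true} (P, R, S, U) contributes 8 new; branch {Q=false, T=true} (P, R, S, U) contributes 8 new; branch {Q=true, R=true} (P, S, T, U) contributes 4 new; branch {Q=false, R=true} (P, S, T, U) contributes 4 new. Total: 56.

56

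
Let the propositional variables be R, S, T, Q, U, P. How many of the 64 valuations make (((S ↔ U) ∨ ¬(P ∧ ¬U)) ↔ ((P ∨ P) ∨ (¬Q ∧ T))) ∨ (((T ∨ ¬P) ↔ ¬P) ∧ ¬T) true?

Initial set: {((((S ↔ U) ∨ ¬(P ∧ ¬U)) ↔ ((P ∨ P) ∨ (¬Q ∧ T))) ∨ (((T ∨ ¬P) ↔ ¬P) ∧ ¬T))}.
((((S ↔ U) ∨ ¬(P ∧ ¬U)) ↔ ((P ∨ P) ∨ (¬Q ∧ T))) ∨ (((T ∨ ¬P) ↔ ¬P) ∧ ¬T)): β-rule — branch into (((S ↔ U) ∨ ¬(P ∧ ¬U)) ↔ ((P ∨ P) ∨ (¬Q ∧ T)))  //  (((T ∨ ¬P) ↔ ¬P) ∧ ¬T).
  branch 1 (add (((S ↔ U) ∨ ¬(P ∧ ¬U)) ↔ ((P ∨ P) ∨ (¬Q ∧ T)))):
    (((S ↔ U) ∨ ¬(P ∧ ¬U)) ↔ ((P ∨ P) ∨ (¬Q ∧ T))): β-rule — branch into ((S ↔ U) ∨ ¬(P ∧ ¬U)), ((P ∨ P) ∨ (¬Q ∧ T))  //  ¬((S ↔ U) ∨ ¬(P ∧ ¬U)), ¬((P ∨ P) ∨ (¬Q ∧ T)).
      branch 1.1 (add ((S ↔ U) ∨ ¬(P ∧ ¬U)), ((P ∨ P) ∨ (¬Q ∧ T))):
        ((S ↔ U) ∨ ¬(P ∧ ¬U)): β-rule — branch into (S ↔ U)  //  ¬(P ∧ ¬U).
          branch 1.1.1 (add (S ↔ U)):
            ((P ∨ P) ∨ (¬Q ∧ T)): β-rule — branch into (P ∨ P)  //  (¬Q ∧ T).
              branch 1.1.1.1 (add (P ∨ P)):
                (S ↔ U): β-rule — branch into S, U  //  ¬S, ¬U.
                  branch 1.1.1.1.1 (add S, U):
                    (P ∨ P): β-rule — branch into P  //  P.
                      branch 1.1.1.1.1.1 (add P):
                        ○ open, literals {P=T, S=T, U=T}.
                      branch 1.1.1.1.1.2 (add P):
                        ○ open, literals {P=T, S=T, U=T}.
                  branch 1.1.1.1.2 (add ¬S, ¬U):
                    (P ∨ P): β-rule — branch into P  //  P.
                      branch 1.1.1.1.2.1 (add P):
                        ○ open, literals {P=T, S=F, U=F}.
                      branch 1.1.1.1.2.2 (add P):
                        ○ open, literals {P=T, S=F, U=F}.
              branch 1.1.1.2 (add (¬Q ∧ T)):
                (¬Q ∧ T): α-rule — add ¬Q, T.
                (S ↔ U): β-rule — branch into S, U  //  ¬S, ¬U.
                  branch 1.1.1.2.1 (add S, U):
                    ○ open, literals {Q=F, S=T, T=T, U=T}.
                  branch 1.1.1.2.2 (add ¬S, ¬U):
                    ○ open, literals {Q=F, S=F, T=T, U=F}.
          branch 1.1.2 (add ¬(P ∧ ¬U)):
            ((P ∨ P) ∨ (¬Q ∧ T)): β-rule — branch into (P ∨ P)  //  (¬Q ∧ T).
              branch 1.1.2.1 (add (P ∨ P)):
                ¬(P ∧ ¬U): β-rule — branch into ¬P  //  ¬¬U.
                  branch 1.1.2.1.1 (add ¬P):
                    (P ∨ P): β-rule — branch into P  //  P.
                      branch 1.1.2.1.1.1 (add P):
                        × closes — contains both P and ¬P.
                      branch 1.1.2.1.1.2 (add P):
                        × closes — contains both P and ¬P.
                  branch 1.1.2.1.2 (add ¬¬U):
                    (P ∨ P): β-rule — branch into P  //  P.
                      branch 1.1.2.1.2.1 (add P):
                        ○ open, literals {P=T, U=T}.
                      branch 1.1.2.1.2.2 (add P):
                        ○ open, literals {P=T, U=T}.
              branch 1.1.2.2 (add (¬Q ∧ T)):
                (¬Q ∧ T): α-rule — add ¬Q, T.
                ¬(P ∧ ¬U): β-rule — branch into ¬P  //  ¬¬U.
                  branch 1.1.2.2.1 (add ¬P):
                    ○ open, literals {P=F, Q=F, T=T}.
                  branch 1.1.2.2.2 (add ¬¬U):
                    ○ open, literals {Q=F, T=T, U=T}.
      branch 1.2 (add ¬((S ↔ U) ∨ ¬(P ∧ ¬U)), ¬((P ∨ P) ∨ (¬Q ∧ T))):
        ¬((S ↔ U) ∨ ¬(P ∧ ¬U)): α-rule — add ¬(S ↔ U), ¬¬(P ∧ ¬U).
        ¬((P ∨ P) ∨ (¬Q ∧ T)): α-rule — add ¬(P ∨ P), ¬(¬Q ∧ T).
        ¬¬(P ∧ ¬U): α-rule — add P, ¬U.
        ¬(P ∨ P): α-rule — add ¬P, ¬P.
        × closes — contains both P and ¬P.
  branch 2 (add (((T ∨ ¬P) ↔ ¬P) ∧ ¬T)):
    (((T ∨ ¬P) ↔ ¬P) ∧ ¬T): α-rule — add ((T ∨ ¬P) ↔ ¬P), ¬T.
    ((T ∨ ¬P) ↔ ¬P): β-rule — branch into (T ∨ ¬P), ¬P  //  ¬(T ∨ ¬P), ¬¬P.
      branch 2.1 (add (T ∨ ¬P), ¬P):
        (T ∨ ¬P): β-rule — branch into T  //  ¬P.
          branch 2.1.1 (add T):
            × closes — contains both T and ¬T.
          branch 2.1.2 (add ¬P):
            ○ open, literals {P=F, T=F}.
      branch 2.2 (add ¬(T ∨ ¬P), ¬¬P):
        ¬(T ∨ ¬P): α-rule — add ¬T, ¬¬P.
        ○ open, literals {P=T, T=F}.
4 branches closed, 12 open.
Each open branch fixes some atoms; the unmentioned ones are free. Counting distinct full assignments: branch {P=T, S=T, U=T} (R, T, Q) contributes 8 new; branch {P=T, S=T, U=T} (R, T, Q) contributes 0 new; branch {P=T, S=F, U=F} (R, T, Q) contributes 8 new; branch {P=T, S=F, U=F} (R, T, Q) contributes 0 new; branch {Q=F, S=T, T=T, U=T} (R, P) contributes 2 new; branch {Q=F, S=F, T=T, U=F} (R, P) contributes 2 new; branch {P=T, U=T} (R, S, T, Q) contributes 8 new; branch {P=T, U=T} (R, S, T, Q) contributes 0 new; branch {P=F, Q=F, T=T} (R, S, U) contributes 4 new; branch {Q=F, T=T, U=T} (R, S, P) contributes 0 new; branch {P=F, T=F} (R, S, Q, U) contributes 16 new; branch {P=T, T=F} (R, S, Q, U) contributes 4 new. Total: 52.

52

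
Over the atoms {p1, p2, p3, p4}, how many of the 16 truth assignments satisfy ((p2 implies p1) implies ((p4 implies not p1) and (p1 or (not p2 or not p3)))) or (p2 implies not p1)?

Initial set: {T (((p2 implies p1) implies ((p4 implies not p1) and (p1 or (not p2 or not p3)))) or (p2 implies not p1))}.
T (((p2 implies p1) implies ((p4 implies not p1) and (p1 or (not p2 or not p3)))) or (p2 implies not p1)): β-rule — branch into T ((p2 implies p1) implies ((p4 implies not p1) and (p1 or (not p2 or not p3))))  //  T (p2 implies not p1).
  branch 1 (add T ((p2 implies p1) implies ((p4 implies not p1) and (p1 or (not p2 or not p3))))):
    T ((p2 implies p1) implies ((p4 implies not p1) and (p1 or (not p2 or not p3)))): β-rule — branch into F (p2 implies p1)  //  T ((p4 implies not p1) and (p1 or (not p2 or not p3))).
      branch 1.1 (add F (p2 implies p1)):
        F (p2 implies p1): α-rule — add T p2, F p1.
        ○ open, literals {p1=false, p2=true}.
      branch 1.2 (add T ((p4 implies not p1) and (p1 or (not p2 or not p3)))):
        T ((p4 implies not p1) and (p1 or (not p2 or not p3))): α-rule — add T (p4 implies not p1), T (p1 or (not p2 or not p3)).
        T (p4 implies not p1): β-rule — branch into F p4  //  T not p1.
          branch 1.2.1 (add F p4):
            T (p1 or (not p2 or not p3)): β-rule — branch into T p1  //  T (not p2 or not p3).
              branch 1.2.1.1 (add T p1):
                ○ open, literals {p1=true, p4=false}.
              branch 1.2.1.2 (add T (not p2 or not p3)):
                T (not p2 or not p3): β-rule — branch into T not p2  //  T not p3.
                  branch 1.2.1.2.1 (add T not p2):
                    ○ open, literals {p2=false, p4=false}.
                  branch 1.2.1.2.2 (add T not p3):
                    ○ open, literals {p3=false, p4=false}.
          branch 1.2.2 (add T not p1):
            T (p1 or (not p2 or not p3)): β-rule — branch into T p1  //  T (not p2 or not p3).
              branch 1.2.2.1 (add T p1):
                × closes — contains both p1 and not p1.
              branch 1.2.2.2 (add T (not p2 or not p3)):
                T (not p2 or not p3): β-rule — branch into T not p2  //  T not p3.
                  branch 1.2.2.2.1 (add T not p2):
                    ○ open, literals {p1=false, p2=false}.
                  branch 1.2.2.2.2 (add T not p3):
                    ○ open, literals {p1=false, p3=false}.
  branch 2 (add T (p2 implies not p1)):
    T (p2 implies not p1): β-rule — branch into F p2  //  T not p1.
      branch 2.1 (add F p2):
        ○ open, literals {p2=false}.
      branch 2.2 (add T not p1):
        ○ open, literals {p1=false}.
1 branch closed, 8 open.
Each open branch fixes some atoms; the unmentioned ones are free. Counting distinct full assignments: branch {p1=false, p2=true} (p3, p4) contributes 4 new; branch {p1=true, p4=false} (p2, p3) contributes 4 new; branch {p2=false, p4=false} (p1, p3) contributes 2 new; branch {p3=false, p4=false} (p1, p2) contributes 0 new; branch {p1=false, p2=false} (p3, p4) contributes 2 new; branch {p1=false, p3=false} (p2, p4) contributes 0 new; branch {p2=false} (p1, p3, p4) contributes 2 new; branch {p1=false} (p2, p3, p4) contributes 0 new. Total: 14.

14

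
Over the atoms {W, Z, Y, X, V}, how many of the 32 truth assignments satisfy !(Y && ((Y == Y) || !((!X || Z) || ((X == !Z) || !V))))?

16

Initial set: {!(Y && ((Y == Y) || !((!X || Z) || ((X == !Z) || !V))))}.
!(Y && ((Y == Y) || !((!X || Z) || ((X == !Z) || !V)))): β-rule — branch into !Y  //  !((Y == Y) || !((!X || Z) || ((X == !Z) || !V))).
  branch 1 (add !Y):
    ○ open, literals {Y=0}.
  branch 2 (add !((Y == Y) || !((!X || Z) || ((X == !Z) || !V)))):
    !((Y == Y) || !((!X || Z) || ((X == !Z) || !V))): α-rule — add !(Y == Y), !!((!X || Z) || ((X == !Z) || !V)).
    !(Y == Y): β-rule — branch into Y, !Y  //  !Y, Y.
      branch 2.1 (add Y, !Y):
        × closes — contains both Y and !Y.
      branch 2.2 (add !Y, Y):
        × closes — contains both Y and !Y.
2 branches closed, 1 open.
Each open branch fixes some atoms; the unmentioned ones are free. Counting distinct full assignments: branch {Y=0} (W, Z, X, V) contributes 16 new. Total: 16.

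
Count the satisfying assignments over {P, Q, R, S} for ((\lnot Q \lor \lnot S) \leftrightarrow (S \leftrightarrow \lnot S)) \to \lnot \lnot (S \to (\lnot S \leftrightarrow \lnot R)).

14

Initial set: {(((\lnot Q \lor \lnot S) \leftrightarrow (S \leftrightarrow \lnot S)) \to \lnot \lnot (S \to (\lnot S \leftrightarrow \lnot R)))}.
(((\lnot Q \lor \lnot S) \leftrightarrow (S \leftrightarrow \lnot S)) \to \lnot \lnot (S \to (\lnot S \leftrightarrow \lnot R))): β-rule — branch into \lnot ((\lnot Q \lor \lnot S) \leftrightarrow (S \leftrightarrow \lnot S))  //  \lnot \lnot (S \to (\lnot S \leftrightarrow \lnot R)).
  branch 1 (add \lnot ((\lnot Q \lor \lnot S) \leftrightarrow (S \leftrightarrow \lnot S))):
    \lnot ((\lnot Q \lor \lnot S) \leftrightarrow (S \leftrightarrow \lnot S)): β-rule — branch into (\lnot Q \lor \lnot S), \lnot (S \leftrightarrow \lnot S)  //  \lnot (\lnot Q \lor \lnot S), (S \leftrightarrow \lnot S).
      branch 1.1 (add (\lnot Q \lor \lnot S), \lnot (S \leftrightarrow \lnot S)):
        (\lnot Q \lor \lnot S): β-rule — branch into \lnot Q  //  \lnot S.
          branch 1.1.1 (add \lnot Q):
            \lnot (S \leftrightarrow \lnot S): β-rule — branch into S, \lnot \lnot S  //  \lnot S, \lnot S.
              branch 1.1.1.1 (add S, \lnot \lnot S):
                ○ open, literals {Q=F, S=T}.
              branch 1.1.1.2 (add \lnot S, \lnot S):
                ○ open, literals {Q=F, S=F}.
          branch 1.1.2 (add \lnot S):
            \lnot (S \leftrightarrow \lnot S): β-rule — branch into S, \lnot \lnot S  //  \lnot S, \lnot S.
              branch 1.1.2.1 (add S, \lnot \lnot S):
                × closes — contains both S and \lnot S.
              branch 1.1.2.2 (add \lnot S, \lnot S):
                ○ open, literals {S=F}.
      branch 1.2 (add \lnot (\lnot Q \lor \lnot S), (S \leftrightarrow \lnot S)):
        \lnot (\lnot Q \lor \lnot S): α-rule — add \lnot \lnot Q, \lnot \lnot S.
        (S \leftrightarrow \lnot S): β-rule — branch into S, \lnot S  //  \lnot S, \lnot \lnot S.
          branch 1.2.1 (add S, \lnot S):
            × closes — contains both S and \lnot S.
          branch 1.2.2 (add \lnot S, \lnot \lnot S):
            × closes — contains both S and \lnot S.
  branch 2 (add \lnot \lnot (S \to (\lnot S \leftrightarrow \lnot R))):
    \lnot \lnot (S \to (\lnot S \leftrightarrow \lnot R)): drop double negation, giving (S \to (\lnot S \leftrightarrow \lnot R)).
    (S \to (\lnot S \leftrightarrow \lnot R)): β-rule — branch into \lnot S  //  (\lnot S \leftrightarrow \lnot R).
      branch 2.1 (add \lnot S):
        ○ open, literals {S=F}.
      branch 2.2 (add (\lnot S \leftrightarrow \lnot R)):
        (\lnot S \leftrightarrow \lnot R): β-rule — branch into \lnot S, \lnot R  //  \lnot \lnot S, \lnot \lnot R.
          branch 2.2.1 (add \lnot S, \lnot R):
            ○ open, literals {R=F, S=F}.
          branch 2.2.2 (add \lnot \lnot S, \lnot \lnot R):
            ○ open, literals {R=T, S=T}.
3 branches closed, 6 open.
Each open branch fixes some atoms; the unmentioned ones are free. Counting distinct full assignments: branch {Q=F, S=T} (P, R) contributes 4 new; branch {Q=F, S=F} (P, R) contributes 4 new; branch {S=F} (P, Q, R) contributes 4 new; branch {S=F} (P, Q, R) contributes 0 new; branch {R=F, S=F} (P, Q) contributes 0 new; branch {R=T, S=T} (P, Q) contributes 2 new. Total: 14.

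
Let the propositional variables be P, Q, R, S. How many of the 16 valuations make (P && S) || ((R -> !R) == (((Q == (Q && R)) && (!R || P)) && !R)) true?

13

Initial set: {((P && S) || ((R -> !R) == (((Q == (Q && R)) && (!R || P)) && !R)))}.
((P && S) || ((R -> !R) == (((Q == (Q && R)) && (!R || P)) && !R))): β-rule — branch into (P && S)  //  ((R -> !R) == (((Q == (Q && R)) && (!R || P)) && !R)).
  branch 1 (add (P && S)):
    (P && S): α-rule — add P, S.
    ○ open, literals {P=T, S=T}.
  branch 2 (add ((R -> !R) == (((Q == (Q && R)) && (!R || P)) && !R))):
    ((R -> !R) == (((Q == (Q && R)) && (!R || P)) && !R)): β-rule — branch into (R -> !R), (((Q == (Q && R)) && (!R || P)) && !R)  //  !(R -> !R), !(((Q == (Q && R)) && (!R || P)) && !R).
      branch 2.1 (add (R -> !R), (((Q == (Q && R)) && (!R || P)) && !R)):
        (((Q == (Q && R)) && (!R || P)) && !R): α-rule — add ((Q == (Q && R)) && (!R || P)), !R.
        ((Q == (Q && R)) && (!R || P)): α-rule — add (Q == (Q && R)), (!R || P).
        (R -> !R): β-rule — branch into !R  //  !R.
          branch 2.1.1 (add !R):
            (Q == (Q && R)): β-rule — branch into Q, (Q && R)  //  !Q, !(Q && R).
              branch 2.1.1.1 (add Q, (Q && R)):
                (Q && R): α-rule — add Q, R.
                × closes — contains both R and !R.
              branch 2.1.1.2 (add !Q, !(Q && R)):
                (!R || P): β-rule — branch into !R  //  P.
                  branch 2.1.1.2.1 (add !R):
                    !(Q && R): β-rule — branch into !Q  //  !R.
                      branch 2.1.1.2.1.1 (add !Q):
                        ○ open, literals {Q=F, R=F}.
                      branch 2.1.1.2.1.2 (add !R):
                        ○ open, literals {Q=F, R=F}.
                  branch 2.1.1.2.2 (add P):
                    !(Q && R): β-rule — branch into !Q  //  !R.
                      branch 2.1.1.2.2.1 (add !Q):
                        ○ open, literals {P=T, Q=F, R=F}.
                      branch 2.1.1.2.2.2 (add !R):
                        ○ open, literals {P=T, Q=F, R=F}.
          branch 2.1.2 (add !R):
            (Q == (Q && R)): β-rule — branch into Q, (Q && R)  //  !Q, !(Q && R).
              branch 2.1.2.1 (add Q, (Q && R)):
                (Q && R): α-rule — add Q, R.
                × closes — contains both R and !R.
              branch 2.1.2.2 (add !Q, !(Q && R)):
                (!R || P): β-rule — branch into !R  //  P.
                  branch 2.1.2.2.1 (add !R):
                    !(Q && R): β-rule — branch into !Q  //  !R.
                      branch 2.1.2.2.1.1 (add !Q):
                        ○ open, literals {Q=F, R=F}.
                      branch 2.1.2.2.1.2 (add !R):
                        ○ open, literals {Q=F, R=F}.
                  branch 2.1.2.2.2 (add P):
                    !(Q && R): β-rule — branch into !Q  //  !R.
                      branch 2.1.2.2.2.1 (add !Q):
                        ○ open, literals {P=T, Q=F, R=F}.
                      branch 2.1.2.2.2.2 (add !R):
                        ○ open, literals {P=T, Q=F, R=F}.
      branch 2.2 (add !(R -> !R), !(((Q == (Q && R)) && (!R || P)) && !R)):
        !(R -> !R): α-rule — add R, !!R.
        !(((Q == (Q && R)) && (!R || P)) && !R): β-rule — branch into !((Q == (Q && R)) && (!R || P))  //  !!R.
          branch 2.2.1 (add !((Q == (Q && R)) && (!R || P))):
            !((Q == (Q && R)) && (!R || P)): β-rule — branch into !(Q == (Q && R))  //  !(!R || P).
              branch 2.2.1.1 (add !(Q == (Q && R))):
                !(Q == (Q && R)): β-rule — branch into Q, !(Q && R)  //  !Q, (Q && R).
                  branch 2.2.1.1.1 (add Q, !(Q && R)):
                    !(Q && R): β-rule — branch into !Q  //  !R.
                      branch 2.2.1.1.1.1 (add !Q):
                        × closes — contains both Q and !Q.
                      branch 2.2.1.1.1.2 (add !R):
                        × closes — contains both R and !R.
                  branch 2.2.1.1.2 (add !Q, (Q && R)):
                    (Q && R): α-rule — add Q, R.
                    × closes — contains both Q and !Q.
              branch 2.2.1.2 (add !(!R || P)):
                !(!R || P): α-rule — add !!R, !P.
                ○ open, literals {P=F, R=T}.
          branch 2.2.2 (add !!R):
            ○ open, literals {R=T}.
5 branches closed, 11 open.
Each open branch fixes some atoms; the unmentioned ones are free. Counting distinct full assignments: branch {P=T, S=T} (Q, R) contributes 4 new; branch {Q=F, R=F} (P, S) contributes 3 new; branch {Q=F, R=F} (P, S) contributes 0 new; branch {P=T, Q=F, R=F} (S) contributes 0 new; branch {P=T, Q=F, R=F} (S) contributes 0 new; branch {Q=F, R=F} (P, S) contributes 0 new; branch {Q=F, R=F} (P, S) contributes 0 new; branch {P=T, Q=F, R=F} (S) contributes 0 new; branch {P=T, Q=F, R=F} (S) contributes 0 new; branch {P=F, R=T} (Q, S) contributes 4 new; branch {R=T} (P, Q, S) contributes 2 new. Total: 13.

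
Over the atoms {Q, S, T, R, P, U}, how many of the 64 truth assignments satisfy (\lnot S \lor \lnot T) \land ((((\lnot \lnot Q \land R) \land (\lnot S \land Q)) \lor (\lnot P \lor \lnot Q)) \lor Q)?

Initial set: {((\lnot S \lor \lnot T) \land ((((\lnot \lnot Q \land R) \land (\lnot S \land Q)) \lor (\lnot P \lor \lnot Q)) \lor Q))}.
((\lnot S \lor \lnot T) \land ((((\lnot \lnot Q \land R) \land (\lnot S \land Q)) \lor (\lnot P \lor \lnot Q)) \lor Q)): α-rule — add (\lnot S \lor \lnot T), ((((\lnot \lnot Q \land R) \land (\lnot S \land Q)) \lor (\lnot P \lor \lnot Q)) \lor Q).
(\lnot S \lor \lnot T): β-rule — branch into \lnot S  //  \lnot T.
  branch 1 (add \lnot S):
    ((((\lnot \lnot Q \land R) \land (\lnot S \land Q)) \lor (\lnot P \lor \lnot Q)) \lor Q): β-rule — branch into (((\lnot \lnot Q \land R) \land (\lnot S \land Q)) \lor (\lnot P \lor \lnot Q))  //  Q.
      branch 1.1 (add (((\lnot \lnot Q \land R) \land (\lnot S \land Q)) \lor (\lnot P \lor \lnot Q))):
        (((\lnot \lnot Q \land R) \land (\lnot S \land Q)) \lor (\lnot P \lor \lnot Q)): β-rule — branch into ((\lnot \lnot Q \land R) \land (\lnot S \land Q))  //  (\lnot P \lor \lnot Q).
          branch 1.1.1 (add ((\lnot \lnot Q \land R) \land (\lnot S \land Q))):
            ((\lnot \lnot Q \land R) \land (\lnot S \land Q)): α-rule — add (\lnot \lnot Q \land R), (\lnot S \land Q).
            (\lnot \lnot Q \land R): α-rule — add \lnot \lnot Q, R.
            (\lnot S \land Q): α-rule — add \lnot S, Q.
            \lnot \lnot Q: drop double negation, giving Q.
            ○ open, literals {Q=1, R=1, S=0}.
          branch 1.1.2 (add (\lnot P \lor \lnot Q)):
            (\lnot P \lor \lnot Q): β-rule — branch into \lnot P  //  \lnot Q.
              branch 1.1.2.1 (add \lnot P):
                ○ open, literals {P=0, S=0}.
              branch 1.1.2.2 (add \lnot Q):
                ○ open, literals {Q=0, S=0}.
      branch 1.2 (add Q):
        ○ open, literals {Q=1, S=0}.
  branch 2 (add \lnot T):
    ((((\lnot \lnot Q \land R) \land (\lnot S \land Q)) \lor (\lnot P \lor \lnot Q)) \lor Q): β-rule — branch into (((\lnot \lnot Q \land R) \land (\lnot S \land Q)) \lor (\lnot P \lor \lnot Q))  //  Q.
      branch 2.1 (add (((\lnot \lnot Q \land R) \land (\lnot S \land Q)) \lor (\lnot P \lor \lnot Q))):
        (((\lnot \lnot Q \land R) \land (\lnot S \land Q)) \lor (\lnot P \lor \lnot Q)): β-rule — branch into ((\lnot \lnot Q \land R) \land (\lnot S \land Q))  //  (\lnot P \lor \lnot Q).
          branch 2.1.1 (add ((\lnot \lnot Q \land R) \land (\lnot S \land Q))):
            ((\lnot \lnot Q \land R) \land (\lnot S \land Q)): α-rule — add (\lnot \lnot Q \land R), (\lnot S \land Q).
            (\lnot \lnot Q \land R): α-rule — add \lnot \lnot Q, R.
            (\lnot S \land Q): α-rule — add \lnot S, Q.
            \lnot \lnot Q: drop double negation, giving Q.
            ○ open, literals {Q=1, R=1, S=0, T=0}.
          branch 2.1.2 (add (\lnot P \lor \lnot Q)):
            (\lnot P \lor \lnot Q): β-rule — branch into \lnot P  //  \lnot Q.
              branch 2.1.2.1 (add \lnot P):
                ○ open, literals {P=0, T=0}.
              branch 2.1.2.2 (add \lnot Q):
                ○ open, literals {Q=0, T=0}.
      branch 2.2 (add Q):
        ○ open, literals {Q=1, T=0}.
0 branches closed, 8 open.
Each open branch fixes some atoms; the unmentioned ones are free. Counting distinct full assignments: branch {Q=1, R=1, S=0} (T, P, U) contributes 8 new; branch {P=0, S=0} (Q, T, R, U) contributes 12 new; branch {Q=0, S=0} (T, R, P, U) contributes 8 new; branch {Q=1, S=0} (T, R, P, U) contributes 4 new; branch {Q=1, R=1, S=0, T=0} (P, U) contributes 0 new; branch {P=0, T=0} (Q, S, R, U) contributes 8 new; branch {Q=0, T=0} (S, R, P, U) contributes 4 new; branch {Q=1, T=0} (S, R, P, U) contributes 4 new. Total: 48.

48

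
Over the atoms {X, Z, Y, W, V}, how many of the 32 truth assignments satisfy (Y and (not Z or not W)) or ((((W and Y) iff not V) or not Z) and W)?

20

Initial set: {((Y and (not Z or not W)) or ((((W and Y) iff not V) or not Z) and W))}.
((Y and (not Z or not W)) or ((((W and Y) iff not V) or not Z) and W)): β-rule — branch into (Y and (not Z or not W))  //  ((((W and Y) iff not V) or not Z) and W).
  branch 1 (add (Y and (not Z or not W))):
    (Y and (not Z or not W)): α-rule — add Y, (not Z or not W).
    (not Z or not W): β-rule — branch into not Z  //  not W.
      branch 1.1 (add not Z):
        ○ open, literals {Y=T, Z=F}.
      branch 1.2 (add not W):
        ○ open, literals {W=F, Y=T}.
  branch 2 (add ((((W and Y) iff not V) or not Z) and W)):
    ((((W and Y) iff not V) or not Z) and W): α-rule — add (((W and Y) iff not V) or not Z), W.
    (((W and Y) iff not V) or not Z): β-rule — branch into ((W and Y) iff not V)  //  not Z.
      branch 2.1 (add ((W and Y) iff not V)):
        ((W and Y) iff not V): β-rule — branch into (W and Y), not V  //  not (W and Y), not not V.
          branch 2.1.1 (add (W and Y), not V):
            (W and Y): α-rule — add W, Y.
            ○ open, literals {V=F, W=T, Y=T}.
          branch 2.1.2 (add not (W and Y), not not V):
            not (W and Y): β-rule — branch into not W  //  not Y.
              branch 2.1.2.1 (add not W):
                × closes — contains both W and not W.
              branch 2.1.2.2 (add not Y):
                ○ open, literals {V=T, W=T, Y=F}.
      branch 2.2 (add not Z):
        ○ open, literals {W=T, Z=F}.
1 branch closed, 5 open.
Each open branch fixes some atoms; the unmentioned ones are free. Counting distinct full assignments: branch {Y=T, Z=F} (X, W, V) contributes 8 new; branch {W=F, Y=T} (X, Z, V) contributes 4 new; branch {V=F, W=T, Y=T} (X, Z) contributes 2 new; branch {V=T, W=T, Y=F} (X, Z) contributes 4 new; branch {W=T, Z=F} (X, Y, V) contributes 2 new. Total: 20.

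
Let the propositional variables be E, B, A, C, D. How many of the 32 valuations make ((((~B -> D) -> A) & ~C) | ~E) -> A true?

23

Initial set: {(((((~B -> D) -> A) & ~C) | ~E) -> A)}.
(((((~B -> D) -> A) & ~C) | ~E) -> A): β-rule — branch into ~((((~B -> D) -> A) & ~C) | ~E)  //  A.
  branch 1 (add ~((((~B -> D) -> A) & ~C) | ~E)):
    ~((((~B -> D) -> A) & ~C) | ~E): α-rule — add ~(((~B -> D) -> A) & ~C), ~~E.
    ~(((~B -> D) -> A) & ~C): β-rule — branch into ~((~B -> D) -> A)  //  ~~C.
      branch 1.1 (add ~((~B -> D) -> A)):
        ~((~B -> D) -> A): α-rule — add (~B -> D), ~A.
        (~B -> D): β-rule — branch into ~~B  //  D.
          branch 1.1.1 (add ~~B):
            ○ open, literals {A=F, B=T, E=T}.
          branch 1.1.2 (add D):
            ○ open, literals {A=F, D=T, E=T}.
      branch 1.2 (add ~~C):
        ○ open, literals {C=T, E=T}.
  branch 2 (add A):
    ○ open, literals {A=T}.
0 branches closed, 4 open.
Each open branch fixes some atoms; the unmentioned ones are free. Counting distinct full assignments: branch {A=F, B=T, E=T} (C, D) contributes 4 new; branch {A=F, D=T, E=T} (B, C) contributes 2 new; branch {C=T, E=T} (B, A, D) contributes 5 new; branch {A=T} (E, B, C, D) contributes 12 new. Total: 23.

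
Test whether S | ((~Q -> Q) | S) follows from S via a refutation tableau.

Yes

Initial set: {S; ~(S | ((~Q -> Q) | S))}.
~(S | ((~Q -> Q) | S)): α-rule — add ~S, ~((~Q -> Q) | S).
× closes — contains both S and ~S.
All 1 branch closes.
Every branch closed, so the premises entail the conclusion.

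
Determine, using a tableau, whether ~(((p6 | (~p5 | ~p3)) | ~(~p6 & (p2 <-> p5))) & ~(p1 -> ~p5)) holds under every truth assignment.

Not valid

Assume the negation and expand:
Initial set: {~~(((p6 | (~p5 | ~p3)) | ~(~p6 & (p2 <-> p5))) & ~(p1 -> ~p5))}.
~~(((p6 | (~p5 | ~p3)) | ~(~p6 & (p2 <-> p5))) & ~(p1 -> ~p5)): α-rule — add ((p6 | (~p5 | ~p3)) | ~(~p6 & (p2 <-> p5))), ~(p1 -> ~p5).
~(p1 -> ~p5): α-rule — add p1, ~~p5.
((p6 | (~p5 | ~p3)) | ~(~p6 & (p2 <-> p5))): β-rule — branch into (p6 | (~p5 | ~p3))  //  ~(~p6 & (p2 <-> p5)).
  branch 1 (add (p6 | (~p5 | ~p3))):
    (p6 | (~p5 | ~p3)): β-rule — branch into p6  //  (~p5 | ~p3).
      branch 1.1 (add p6):
        ○ open, literals {p1=1, p5=1, p6=1}.
      branch 1.2 (add (~p5 | ~p3)):
        (~p5 | ~p3): β-rule — branch into ~p5  //  ~p3.
          branch 1.2.1 (add ~p5):
            × closes — contains both p5 and ~p5.
          branch 1.2.2 (add ~p3):
            ○ open, literals {p1=1, p3=0, p5=1}.
  branch 2 (add ~(~p6 & (p2 <-> p5))):
    ~(~p6 & (p2 <-> p5)): β-rule — branch into ~~p6  //  ~(p2 <-> p5).
      branch 2.1 (add ~~p6):
        ○ open, literals {p1=1, p5=1, p6=1}.
      branch 2.2 (add ~(p2 <-> p5)):
        ~(p2 <-> p5): β-rule — branch into p2, ~p5  //  ~p2, p5.
          branch 2.2.1 (add p2, ~p5):
            × closes — contains both p5 and ~p5.
          branch 2.2.2 (add ~p2, p5):
            ○ open, literals {p1=1, p2=0, p5=1}.
2 branches closed, 4 open.
An open branch gives a countermodel: p1=1, p5=1, p6=1 (unmentioned atoms arbitrary); under it the original formula is false.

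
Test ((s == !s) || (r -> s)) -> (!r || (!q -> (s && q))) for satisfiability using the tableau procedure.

Initial set: {(((s == !s) || (r -> s)) -> (!r || (!q -> (s && q))))}.
(((s == !s) || (r -> s)) -> (!r || (!q -> (s && q)))): β-rule — branch into !((s == !s) || (r -> s))  //  (!r || (!q -> (s && q))).
  branch 1 (add !((s == !s) || (r -> s))):
    !((s == !s) || (r -> s)): α-rule — add !(s == !s), !(r -> s).
    !(r -> s): α-rule — add r, !s.
    !(s == !s): β-rule — branch into s, !!s  //  !s, !s.
      branch 1.1 (add s, !!s):
        × closes — contains both s and !s.
      branch 1.2 (add !s, !s):
        ○ open, literals {r=1, s=0}.
  branch 2 (add (!r || (!q -> (s && q)))):
    (!r || (!q -> (s && q))): β-rule — branch into !r  //  (!q -> (s && q)).
      branch 2.1 (add !r):
        ○ open, literals {r=0}.
      branch 2.2 (add (!q -> (s && q))):
        (!q -> (s && q)): β-rule — branch into !!q  //  (s && q).
          branch 2.2.1 (add !!q):
            ○ open, literals {q=1}.
          branch 2.2.2 (add (s && q)):
            (s && q): α-rule — add s, q.
            ○ open, literals {q=1, s=1}.
1 branch closed, 4 open.
An open branch gives a satisfying assignment: r=1, s=0.

Satisfiable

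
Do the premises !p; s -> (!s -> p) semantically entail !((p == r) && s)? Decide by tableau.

No

Initial set: {!p; (s -> (!s -> p)); !!((p == r) && s)}.
!!((p == r) && s): α-rule — add (p == r), s.
(s -> (!s -> p)): β-rule — branch into !s  //  (!s -> p).
  branch 1 (add !s):
    × closes — contains both s and !s.
  branch 2 (add (!s -> p)):
    (p == r): β-rule — branch into p, r  //  !p, !r.
      branch 2.1 (add p, r):
        × closes — contains both p and !p.
      branch 2.2 (add !p, !r):
        (!s -> p): β-rule — branch into !!s  //  p.
          branch 2.2.1 (add !!s):
            ○ open, literals {p=F, r=F, s=T}.
          branch 2.2.2 (add p):
            × closes — contains both p and !p.
3 branches closed, 1 open.
An open branch gives a countermodel: p=F, r=F, s=T (unmentioned atoms arbitrary); the premises hold there but the conclusion fails.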